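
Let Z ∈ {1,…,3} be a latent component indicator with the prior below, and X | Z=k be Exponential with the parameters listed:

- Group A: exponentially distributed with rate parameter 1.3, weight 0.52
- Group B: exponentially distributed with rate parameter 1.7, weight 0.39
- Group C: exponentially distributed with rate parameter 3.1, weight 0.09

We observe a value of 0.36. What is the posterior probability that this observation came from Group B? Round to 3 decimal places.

Posterior ∝ prior × likelihood, so P(k | x) ∝ π_k f_k(x); normalise over all components.
Evaluate each component's likelihood at the observed value:
  L_A = 0.81413
  L_B = 0.921851
  L_C = 1.01552
Unnormalised posteriors:
  π_A·L_A = 0.52 × 0.81413 = 0.423347
  π_B·L_B = 0.39 × 0.921851 = 0.359522
  π_C·L_C = 0.09 × 1.01552 = 0.0913969
Normaliser: 0.423347 + 0.359522 + 0.0913969 = 0.874266
P(Group B | 0.36) = 0.359522 / 0.874266 ≈ 0.411

0.411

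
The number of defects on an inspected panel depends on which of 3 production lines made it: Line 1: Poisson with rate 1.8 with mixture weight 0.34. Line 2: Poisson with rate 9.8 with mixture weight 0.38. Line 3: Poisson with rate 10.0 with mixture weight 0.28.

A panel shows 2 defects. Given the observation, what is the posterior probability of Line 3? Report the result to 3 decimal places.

Posterior ∝ prior × likelihood, so P(k | x) ∝ π_k f_k(x); normalise over all components.
Component likelihoods at x = 2 defects:
  L_1 = e^(−1.8)·1.8^2/2! = 0.267784
  L_2 = e^(−9.8)·9.8^2/2! = 0.00266279
  L_3 = e^(−10.0)·10.0^2/2! = 0.00227
Unnormalised posteriors:
  π_1·L_1 = 0.34 × 0.267784 = 0.0910466
  π_2·L_2 = 0.38 × 0.00266279 = 0.00101186
  π_3·L_3 = 0.28 × 0.00227 = 0.000635599
Evidence: 0.0910466 + 0.00101186 + 0.000635599 = 0.0926941
So the posterior for Line 3 is 0.000635599 / 0.0926941 ≈ 0.007.

0.007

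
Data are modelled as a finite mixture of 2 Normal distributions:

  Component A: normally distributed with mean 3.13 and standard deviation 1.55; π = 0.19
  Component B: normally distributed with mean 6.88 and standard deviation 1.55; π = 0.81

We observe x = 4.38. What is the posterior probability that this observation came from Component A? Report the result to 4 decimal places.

0.3836

Apply Bayes' rule: the posterior for each component is proportional to its prior times its likelihood at x.
Component likelihoods at x = 4.38:
  p_A = (1/(1.55·√(2π)))·exp(−(4.38−3.13)²/(2·1.55²)) = 0.257382·exp(-0.32518) = 0.185932
  p_B = (1/(1.55·√(2π)))·exp(−(4.38−6.88)²/(2·1.55²)) = 0.257382·exp(-1.30073) = 0.0700937
Prior × likelihood for each component:
  P(Z=A)·p_A = 0.19 × 0.185932 = 0.035327
  P(Z=B)·p_B = 0.81 × 0.0700937 = 0.0567759
Marginal: 0.035327 + 0.0567759 = 0.092103
P(Component A | 4.38) = 0.035327 / 0.092103 ≈ 0.3836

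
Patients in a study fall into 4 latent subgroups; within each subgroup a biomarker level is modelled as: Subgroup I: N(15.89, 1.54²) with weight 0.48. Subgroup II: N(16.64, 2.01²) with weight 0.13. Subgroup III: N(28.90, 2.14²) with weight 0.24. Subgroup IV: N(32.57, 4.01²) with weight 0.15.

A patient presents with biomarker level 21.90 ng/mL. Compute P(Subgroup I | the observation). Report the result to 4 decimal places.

Apply Bayes' rule: the posterior for each component is proportional to its prior times its likelihood at x.
Component likelihoods at x = 21.90 ng/mL:
  L_I = (1/(1.54·√(2π)))·exp(−(21.90−15.89)²/(2·1.54²)) = 0.259053·exp(-7.61513) = 0.000127697
  L_II = (1/(2.01·√(2π)))·exp(−(21.90−16.64)²/(2·2.01²)) = 0.198479·exp(-3.42412) = 0.00646601
  L_III = (1/(2.14·√(2π)))·exp(−(21.90−28.90)²/(2·2.14²)) = 0.186422·exp(-5.34981) = 0.000885324
  L_IV = (1/(4.01·√(2π)))·exp(−(21.90−32.57)²/(2·4.01²)) = 0.099487·exp(-3.54006) = 0.00288628
Multiply by the mixture weights:
  w_I·L_I = 0.48 × 0.000127697 = 6.12943e-05
  w_II·L_II = 0.13 × 0.00646601 = 0.000840581
  w_III·L_III = 0.24 × 0.000885324 = 0.000212478
  w_IV·L_IV = 0.15 × 0.00288628 = 0.000432943
Sum: 6.12943e-05 + 0.000840581 + 0.000212478 + 0.000432943 = 0.0015473
So the posterior for Subgroup I is 6.12943e-05 / 0.0015473 ≈ 0.0396.

0.0396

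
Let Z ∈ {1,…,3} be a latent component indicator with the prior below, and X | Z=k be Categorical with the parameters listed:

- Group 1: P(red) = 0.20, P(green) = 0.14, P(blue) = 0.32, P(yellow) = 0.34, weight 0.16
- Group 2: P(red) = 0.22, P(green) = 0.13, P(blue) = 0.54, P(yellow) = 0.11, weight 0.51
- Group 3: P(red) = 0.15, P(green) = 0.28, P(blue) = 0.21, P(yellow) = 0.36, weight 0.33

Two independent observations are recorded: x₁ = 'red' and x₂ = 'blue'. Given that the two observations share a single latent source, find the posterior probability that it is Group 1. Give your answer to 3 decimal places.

0.126

By Bayes' theorem, P(k | x) = π_k f_k(x) / Σ_j π_j f_j(x).
Since both observations come from the same component, the likelihood for component k is f_k(x₁)·f_k(x₂).
  p_1 = [0.2] × [0.32] = 0.064
  p_2 = [0.22] × [0.54] = 0.1188
  p_3 = [0.15] × [0.21] = 0.0315
Multiply by the mixture weights:
  π_1·p_1 = 0.16 × 0.064 = 0.01024
  π_2·p_2 = 0.51 × 0.1188 = 0.060588
  π_3·p_3 = 0.33 × 0.0315 = 0.010395
Sum: 0.01024 + 0.060588 + 0.010395 = 0.081223
P(Group 1 | data) ≈ 0.126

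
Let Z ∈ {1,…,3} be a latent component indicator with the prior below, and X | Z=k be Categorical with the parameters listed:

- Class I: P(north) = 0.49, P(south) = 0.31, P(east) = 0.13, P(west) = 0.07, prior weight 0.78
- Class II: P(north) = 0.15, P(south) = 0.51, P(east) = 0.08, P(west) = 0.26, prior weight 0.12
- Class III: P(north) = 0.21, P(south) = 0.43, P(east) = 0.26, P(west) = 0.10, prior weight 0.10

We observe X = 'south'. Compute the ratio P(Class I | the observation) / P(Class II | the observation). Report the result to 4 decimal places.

3.9510

Since P(k|x) ∝ w_k f_k(x), the posterior odds are w_i f_i(x) / (w_j f_j(x)).
Component likelihoods at x = 'south':
  f_I = 0.31
  f_II = 0.51
  f_III = 0.43
Odds = (0.78/0.12) × (0.31/0.51) = 6.5 × 0.607843 ≈ 3.9510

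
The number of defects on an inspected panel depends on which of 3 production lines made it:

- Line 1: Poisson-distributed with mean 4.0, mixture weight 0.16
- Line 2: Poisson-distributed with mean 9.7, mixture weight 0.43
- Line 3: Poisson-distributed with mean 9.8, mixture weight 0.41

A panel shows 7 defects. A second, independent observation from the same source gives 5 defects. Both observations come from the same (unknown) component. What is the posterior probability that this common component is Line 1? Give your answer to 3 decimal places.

Apply Bayes' rule: the posterior for each component is proportional to its prior times its likelihood at x.
Since both observations come from the same component, the likelihood for component k is f_k(x₁)·f_k(x₂).
  L_1 = [0.0595404] × [0.156293] = 0.00930577
  L_2 = [0.0982461] × [0.0438552] = 0.0043086
  L_3 = [0.0955138] × [0.0417699] = 0.0039896
Weight by the priors:
  w_1·L_1 = 0.16 × 0.00930577 = 0.00148892
  w_2·L_2 = 0.43 × 0.0043086 = 0.0018527
  w_3·L_3 = 0.41 × 0.0039896 = 0.00163574
Sum: 0.00148892 + 0.0018527 + 0.00163574 = 0.00497736
So the posterior for Line 1 is 0.00148892 / 0.00497736 ≈ 0.299.

0.299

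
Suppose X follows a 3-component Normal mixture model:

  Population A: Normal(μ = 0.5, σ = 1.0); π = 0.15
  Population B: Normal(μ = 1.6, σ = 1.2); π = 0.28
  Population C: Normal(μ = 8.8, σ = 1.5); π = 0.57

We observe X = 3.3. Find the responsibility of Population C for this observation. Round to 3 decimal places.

0.005

The responsibility of component k is π_k f_k(x) divided by Σ_j π_j f_j(x).
Evaluate each component's likelihood at the observed value:
  f_A = (1/(1.0·√(2π)))·exp(−(3.3−0.5)²/(2·1.0²)) = 0.398942·exp(-3.92000) = 0.00791545
  f_B = (1/(1.2·√(2π)))·exp(−(3.3−1.6)²/(2·1.2²)) = 0.332452·exp(-1.00347) = 0.121878
  f_C = (1/(1.5·√(2π)))·exp(−(3.3−8.8)²/(2·1.5²)) = 0.265962·exp(-6.72222) = 0.00032018
Prior × likelihood for each component:
  π_A·f_A = 0.15 × 0.00791545 = 0.00118732
  π_B·f_B = 0.28 × 0.121878 = 0.0341259
  π_C·f_C = 0.57 × 0.00032018 = 0.000182503
Normaliser: 0.00118732 + 0.0341259 + 0.000182503 = 0.0354957
P(Population C | x) = 0.000182503 / 0.0354957 ≈ 0.005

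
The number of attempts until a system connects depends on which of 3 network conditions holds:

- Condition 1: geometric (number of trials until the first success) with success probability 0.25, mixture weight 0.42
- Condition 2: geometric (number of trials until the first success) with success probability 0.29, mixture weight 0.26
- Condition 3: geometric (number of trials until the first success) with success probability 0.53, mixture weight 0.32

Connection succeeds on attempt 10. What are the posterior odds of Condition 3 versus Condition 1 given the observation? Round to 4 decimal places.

Only the two components matter; the odds are (P(Z=i) f_i(x)) / (P(Z=j) f_j(x)).
Evaluate each component's likelihood at the observed value:
  L_1 = 0.0187712
  L_2 = 0.0132961
  L_3 = 0.000593139
Posterior odds = (P(Z=3)·L_3) / (P(Z=1)·L_1) = (0.32·0.000593139) / (0.42·0.0187712) = 0.000189805 / 0.00788389 ≈ 0.0241

0.0241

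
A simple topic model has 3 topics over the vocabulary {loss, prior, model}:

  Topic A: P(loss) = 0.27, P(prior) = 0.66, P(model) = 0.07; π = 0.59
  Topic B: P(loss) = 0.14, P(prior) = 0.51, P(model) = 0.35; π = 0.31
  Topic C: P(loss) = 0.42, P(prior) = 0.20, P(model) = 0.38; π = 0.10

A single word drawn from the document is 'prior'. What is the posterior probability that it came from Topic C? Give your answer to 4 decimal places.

Apply Bayes' rule: the posterior for each component is proportional to its prior times its likelihood at x.
Evaluate each component's likelihood at the observed value:
  p_A = 0.66
  p_B = 0.51
  p_C = 0.2
Multiply by the mixture weights:
  π_A·p_A = 0.59 × 0.66 = 0.3894
  π_B·p_B = 0.31 × 0.51 = 0.1581
  π_C·p_C = 0.10 × 0.2 = 0.02
Denominator: 0.3894 + 0.1581 + 0.02 = 0.5675
So the posterior for Topic C is 0.02 / 0.5675 ≈ 0.0352.

0.0352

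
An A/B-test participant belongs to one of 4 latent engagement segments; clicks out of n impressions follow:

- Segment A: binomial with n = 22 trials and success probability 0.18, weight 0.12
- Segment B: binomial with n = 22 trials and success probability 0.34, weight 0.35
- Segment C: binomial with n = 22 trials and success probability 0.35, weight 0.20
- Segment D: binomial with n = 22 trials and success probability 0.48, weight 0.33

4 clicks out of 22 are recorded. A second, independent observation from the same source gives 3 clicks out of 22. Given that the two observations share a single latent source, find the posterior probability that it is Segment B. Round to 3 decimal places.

The responsibility of component k is π_k f_k(x) divided by Σ_j π_j f_j(x).
Since both observations come from the same component, the likelihood for component k is f_k(x₁)·f_k(x₂).
  L_A = [C(22,4)·0.18^4·0.82^18 = 7315·0.00104976·0.0280963 = 0.215751] × [0.20692] = 0.0446432
  L_B = [C(22,4)·0.34^4·0.66^18 = 7315·0.0133634·0.000564665 = 0.0551977] × [0.0225576] = 0.00124513
  L_C = [C(22,4)·0.35^4·0.65^18 = 7315·0.0150062·0.000428983 = 0.0470898] × [0.0184111] = 0.000866973
  L_D = [C(22,4)·0.48^4·0.52^18 = 7315·0.0530842·7.72788e-06 = 0.00300082] × [0.000684397] = 2.05375e-06
Unnormalised posteriors:
  π_A·L_A = 0.12 × 0.0446432 = 0.00535718
  π_B·L_B = 0.35 × 0.00124513 = 0.000435794
  π_C·L_C = 0.20 × 0.000866973 = 0.000173395
  π_D·L_D = 0.33 × 2.05375e-06 = 6.77737e-07
Evidence: 0.00535718 + 0.000435794 + 0.000173395 + 6.77737e-07 = 0.00596705
So the posterior for Segment B is 0.000435794 / 0.00596705 ≈ 0.073.

0.073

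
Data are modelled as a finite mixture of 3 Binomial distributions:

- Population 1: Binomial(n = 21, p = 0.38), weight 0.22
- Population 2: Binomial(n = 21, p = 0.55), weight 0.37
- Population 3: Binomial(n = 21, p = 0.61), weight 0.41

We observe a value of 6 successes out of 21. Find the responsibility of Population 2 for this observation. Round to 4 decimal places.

The responsibility of component k is π_k f_k(x) divided by Σ_j π_j f_j(x).
Component likelihoods at x = 6 successes out of 21:
  L_1 = C(21,6)·0.38^6·0.62^15 = 54264·0.00301094·0.00076891 = 0.125629
  L_2 = C(21,6)·0.55^6·0.45^15 = 54264·0.0276806·6.2833e-06 = 0.00943791
  L_3 = C(21,6)·0.61^6·0.39^15 = 54264·0.0515204·7.34462e-07 = 0.00205334
Prior × likelihood for each component:
  π_1·L_1 = 0.22 × 0.125629 = 0.0276383
  π_2·L_2 = 0.37 × 0.00943791 = 0.00349203
  π_3·L_3 = 0.41 × 0.00205334 = 0.000841868
Normaliser: 0.0276383 + 0.00349203 + 0.000841868 = 0.0319722
P(Population 2 | the observation) = 0.00349203 / 0.0319722 ≈ 0.1092

0.1092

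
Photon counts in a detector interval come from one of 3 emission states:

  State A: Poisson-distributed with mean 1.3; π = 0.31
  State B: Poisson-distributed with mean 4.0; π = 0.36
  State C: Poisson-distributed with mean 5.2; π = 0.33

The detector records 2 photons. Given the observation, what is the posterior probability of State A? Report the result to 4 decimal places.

Posterior ∝ prior × likelihood, so P(k | x) ∝ w_k f_k(x); normalise over all components.
Evaluate each component's likelihood at the observed value:
  L_A = e^(−1.3)·1.3^2/2! = 0.230289
  L_B = e^(−4.0)·4.0^2/2! = 0.146525
  L_C = e^(−5.2)·5.2^2/2! = 0.074584
Multiply by the mixture weights:
  w_A·L_A = 0.31 × 0.230289 = 0.0713897
  w_B·L_B = 0.36 × 0.146525 = 0.052749
  w_C·L_C = 0.33 × 0.074584 = 0.0246127
Normaliser: 0.0713897 + 0.052749 + 0.0246127 = 0.148751
Responsibility of State A: 0.0713897 / 0.148751 ≈ 0.4799

0.4799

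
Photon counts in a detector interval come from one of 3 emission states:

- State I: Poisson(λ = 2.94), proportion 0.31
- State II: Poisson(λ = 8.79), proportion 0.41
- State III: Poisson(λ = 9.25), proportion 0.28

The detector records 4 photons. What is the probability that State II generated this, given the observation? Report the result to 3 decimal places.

Apply Bayes' rule: the posterior for each component is proportional to its prior times its likelihood at x.
Poisson probabilities:
  p_I = 0.164571
  p_II = 0.03787
  p_III = 0.0293178
Unnormalised posteriors:
  π_I·p_I = 0.31 × 0.164571 = 0.0510169
  π_II·p_II = 0.41 × 0.03787 = 0.0155267
  π_III·p_III = 0.28 × 0.0293178 = 0.00820899
Sum: 0.0510169 + 0.0155267 + 0.00820899 = 0.0747526
So the posterior for State II is 0.0155267 / 0.0747526 ≈ 0.208.

0.208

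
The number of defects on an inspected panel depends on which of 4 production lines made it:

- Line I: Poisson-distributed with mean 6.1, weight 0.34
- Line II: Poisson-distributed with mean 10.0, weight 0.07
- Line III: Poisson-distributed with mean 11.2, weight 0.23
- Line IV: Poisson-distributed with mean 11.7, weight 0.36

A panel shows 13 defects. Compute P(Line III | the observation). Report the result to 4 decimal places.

The responsibility of component k is P(Z=k) f_k(x) divided by Σ_j P(Z=j) f_j(x).
Evaluate each component's likelihood at the observed value:
  L_I = 0.00583192
  L_II = 0.0729079
  L_III = 0.0958199
  L_IV = 0.102539
Prior × likelihood for each component:
  P(Z=I)·L_I = 0.34 × 0.00583192 = 0.00198285
  P(Z=II)·L_II = 0.07 × 0.0729079 = 0.00510356
  P(Z=III)·L_III = 0.23 × 0.0958199 = 0.0220386
  P(Z=IV)·L_IV = 0.36 × 0.102539 = 0.0369142
Evidence: 0.00198285 + 0.00510356 + 0.0220386 + 0.0369142 = 0.0660391
P(Line III | data) = 0.0220386 / 0.0660391 ≈ 0.3337

0.3337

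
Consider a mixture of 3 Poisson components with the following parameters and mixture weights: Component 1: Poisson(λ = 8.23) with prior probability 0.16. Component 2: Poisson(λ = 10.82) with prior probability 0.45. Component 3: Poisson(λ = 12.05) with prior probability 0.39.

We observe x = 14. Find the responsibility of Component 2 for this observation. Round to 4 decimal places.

0.4451

Apply Bayes' rule: the posterior for each component is proportional to its prior times its likelihood at x.
Evaluate each component's likelihood at the observed value:
  p_1 = 0.0199961
  p_2 = 0.0691364
  p_3 = 0.0912351
Multiply by the mixture weights:
  P(Z=1)·p_1 = 0.16 × 0.0199961 = 0.00319938
  P(Z=2)·p_2 = 0.45 × 0.0691364 = 0.0311114
  P(Z=3)·p_3 = 0.39 × 0.0912351 = 0.0355817
Marginal: 0.00319938 + 0.0311114 + 0.0355817 = 0.0698925
Responsibility of Component 2: 0.0311114 / 0.0698925 ≈ 0.4451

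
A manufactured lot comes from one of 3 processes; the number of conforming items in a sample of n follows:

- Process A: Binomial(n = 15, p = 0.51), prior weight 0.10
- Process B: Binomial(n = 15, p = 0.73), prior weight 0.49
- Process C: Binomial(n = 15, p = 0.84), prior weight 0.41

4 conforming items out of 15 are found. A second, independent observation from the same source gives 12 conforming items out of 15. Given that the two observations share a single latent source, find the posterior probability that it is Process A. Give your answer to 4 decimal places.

Apply Bayes' rule: the posterior for each component is proportional to its prior times its likelihood at x.
Since both observations come from the same component, the likelihood for component k is f_k(x₁)·f_k(x₂).
  f_A = [C(15,4)·0.51^4·0.49^11 = 1365·0.067652·0.000390982 = 0.0361052] × [0.0165746] = 0.000598428
  f_B = [C(15,4)·0.73^4·0.27^11 = 1365·0.283982·5.55906e-07 = 0.000215489] × [0.205105] = 4.4198e-05
  f_C = [C(15,4)·0.84^4·0.16^11 = 1365·0.497871·1.75922e-09 = 1.19556e-06] × [0.229997] = 2.74974e-07
Weight by the priors:
  w_A·f_A = 0.10 × 0.000598428 = 5.98428e-05
  w_B·f_B = 0.49 × 4.4198e-05 = 2.1657e-05
  w_C·f_C = 0.41 × 2.74974e-07 = 1.1274e-07
Evidence: 5.98428e-05 + 2.1657e-05 + 1.1274e-07 = 8.16126e-05
P(Process A | x₁,x₂) = 5.98428e-05 / 8.16126e-05 ≈ 0.7333

0.7333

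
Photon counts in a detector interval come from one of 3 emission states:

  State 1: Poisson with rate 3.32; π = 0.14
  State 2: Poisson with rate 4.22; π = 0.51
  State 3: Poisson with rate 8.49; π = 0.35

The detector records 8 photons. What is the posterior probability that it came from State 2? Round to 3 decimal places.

0.272

Apply Bayes' rule: the posterior for each component is proportional to its prior times its likelihood at x.
Poisson probabilities:
  p_1 = 0.0132351
  p_2 = 0.0366654
  p_3 = 0.137588
Weight by the priors:
  P(Z=1)·p_1 = 0.14 × 0.0132351 = 0.00185291
  P(Z=2)·p_2 = 0.51 × 0.0366654 = 0.0186994
  P(Z=3)·p_3 = 0.35 × 0.137588 = 0.0481558
Sum: 0.00185291 + 0.0186994 + 0.0481558 = 0.0687081
P(State 2 | 8 photons) = 0.0186994 / 0.0687081 ≈ 0.272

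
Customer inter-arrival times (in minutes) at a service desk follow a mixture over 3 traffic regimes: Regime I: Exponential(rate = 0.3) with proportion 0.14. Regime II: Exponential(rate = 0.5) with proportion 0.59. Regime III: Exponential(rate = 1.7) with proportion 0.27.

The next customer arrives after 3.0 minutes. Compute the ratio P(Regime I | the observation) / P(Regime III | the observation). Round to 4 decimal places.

6.1020

The posterior odds equal the prior odds times the likelihood ratio: (w_i/w_j)·(f_i(x)/f_j(x)).
Exponential densities:
  p_I = 0.121971
  p_II = 0.111565
  p_III = 0.0103645
Odds = (0.14/0.27) × (0.121971/0.0103645) = 0.518519 × 11.7682 ≈ 6.1020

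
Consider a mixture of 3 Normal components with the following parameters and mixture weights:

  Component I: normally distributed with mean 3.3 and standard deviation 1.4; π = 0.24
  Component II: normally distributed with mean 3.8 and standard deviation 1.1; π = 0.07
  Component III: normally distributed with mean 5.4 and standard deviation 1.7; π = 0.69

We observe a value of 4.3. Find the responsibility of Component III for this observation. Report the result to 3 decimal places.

By Bayes' theorem, P(k | x) = P(Z=k) f_k(x) / Σ_j P(Z=j) f_j(x).
Normal densities:
  p_I = (1/(1.4·√(2π)))·exp(−(4.3−3.3)²/(2·1.4²)) = 0.284959·exp(-0.25510) = 0.220797
  p_II = (1/(1.1·√(2π)))·exp(−(4.3−3.8)²/(2·1.1²)) = 0.362675·exp(-0.10331) = 0.327079
  p_III = (1/(1.7·√(2π)))·exp(−(4.3−5.4)²/(2·1.7²)) = 0.234672·exp(-0.20934) = 0.190346
Weight by the priors:
  P(Z=I)·p_I = 0.24 × 0.220797 = 0.0529912
  P(Z=II)·p_II = 0.07 × 0.327079 = 0.0228955
  P(Z=III)·p_III = 0.69 × 0.190346 = 0.131339
Marginal: 0.0529912 + 0.0228955 + 0.131339 = 0.207226
P(Component III | data) ≈ 0.634

0.634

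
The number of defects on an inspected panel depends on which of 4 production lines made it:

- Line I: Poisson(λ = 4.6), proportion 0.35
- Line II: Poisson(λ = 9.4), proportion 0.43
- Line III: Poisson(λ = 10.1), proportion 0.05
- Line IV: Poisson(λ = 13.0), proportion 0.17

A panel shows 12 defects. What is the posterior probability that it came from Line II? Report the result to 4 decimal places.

0.5938

By Bayes' theorem, P(k | x) = P(Z=k) f_k(x) / Σ_j P(Z=j) f_j(x).
Evaluate each component's likelihood at the observed value:
  f_I = 0.00188366
  f_II = 0.0821919
  f_III = 0.0966374
  f_IV = 0.10994
Unnormalised posteriors:
  P(Z=I)·f_I = 0.35 × 0.00188366 = 0.000659281
  P(Z=II)·f_II = 0.43 × 0.0821919 = 0.0353425
  P(Z=III)·f_III = 0.05 × 0.0966374 = 0.00483187
  P(Z=IV)·f_IV = 0.17 × 0.10994 = 0.0186898
Evidence: 0.000659281 + 0.0353425 + 0.00483187 + 0.0186898 = 0.0595234
P(Line II | the observation) ≈ 0.5938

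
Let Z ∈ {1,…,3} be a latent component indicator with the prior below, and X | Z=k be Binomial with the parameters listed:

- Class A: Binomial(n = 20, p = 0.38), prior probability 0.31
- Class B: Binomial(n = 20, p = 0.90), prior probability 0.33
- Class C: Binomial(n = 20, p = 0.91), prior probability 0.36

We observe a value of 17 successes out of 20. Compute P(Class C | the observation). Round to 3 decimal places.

Posterior ∝ prior × likelihood, so P(k | x) ∝ w_k f_k(x); normalise over all components.
Binomial probabilities:
  L_A = C(20,17)·0.38^17·0.62^3 = 1140·7.18325e-08·0.238328 = 1.95165e-05
  L_B = C(20,17)·0.90^17·0.10^3 = 1140·0.166772·0.001 = 0.19012
  L_C = C(20,17)·0.91^17·0.09^3 = 1140·0.201235·0.000729 = 0.167238
Prior × likelihood for each component:
  w_A·L_A = 0.31 × 1.95165e-05 = 6.0501e-06
  w_B·L_B = 0.33 × 0.19012 = 0.0627396
  w_C·L_C = 0.36 × 0.167238 = 0.0602058
Evidence: 6.0501e-06 + 0.0627396 + 0.0602058 = 0.122951
So the posterior for Class C is 0.0602058 / 0.122951 ≈ 0.490.

0.490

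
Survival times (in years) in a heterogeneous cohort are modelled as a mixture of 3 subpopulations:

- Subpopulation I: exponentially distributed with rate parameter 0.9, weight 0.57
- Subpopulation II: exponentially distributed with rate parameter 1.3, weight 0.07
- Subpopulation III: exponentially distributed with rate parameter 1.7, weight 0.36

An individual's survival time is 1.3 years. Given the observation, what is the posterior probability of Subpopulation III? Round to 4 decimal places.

P(component k | x) = π_k·f_k(x) / marginal(x), where marginal(x) = Σ_j π_j·f_j(x).
Evaluate each component's likelihood at the observed value:
  p_I = 0.9·e^(−0.9·1.3) = 0.9·e^(−1.1700) = 0.27933
  p_II = 1.3·e^(−1.3·1.3) = 1.3·e^(−1.6900) = 0.239875
  p_III = 1.7·e^(−1.7·1.3) = 1.7·e^(−2.2100) = 0.186491
Unnormalised posteriors:
  π_I·p_I = 0.57 × 0.27933 = 0.159218
  π_II·p_II = 0.07 × 0.239875 = 0.0167913
  π_III·p_III = 0.36 × 0.186491 = 0.0671368
Evidence: 0.159218 + 0.0167913 + 0.0671368 = 0.243146
So the posterior for Subpopulation III is 0.0671368 / 0.243146 ≈ 0.2761.

0.2761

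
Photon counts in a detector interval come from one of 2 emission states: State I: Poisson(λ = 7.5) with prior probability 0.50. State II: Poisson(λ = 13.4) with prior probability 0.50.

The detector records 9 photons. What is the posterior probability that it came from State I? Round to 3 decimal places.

By Bayes' theorem, P(k | x) = π_k f_k(x) / Σ_j π_j f_j(x).
Component likelihoods at x = 9 photons:
  p_I = e^(−7.5)·7.5^9/9! = 0.11444
  p_II = e^(−13.4)·13.4^9/9! = 0.0581613
Prior × likelihood for each component:
  π_I·p_I = 0.50 × 0.11444 = 0.0572202
  π_II·p_II = 0.50 × 0.0581613 = 0.0290806
Denominator: 0.0572202 + 0.0290806 = 0.0863009
Responsibility of State I: 0.0572202 / 0.0863009 ≈ 0.663

0.663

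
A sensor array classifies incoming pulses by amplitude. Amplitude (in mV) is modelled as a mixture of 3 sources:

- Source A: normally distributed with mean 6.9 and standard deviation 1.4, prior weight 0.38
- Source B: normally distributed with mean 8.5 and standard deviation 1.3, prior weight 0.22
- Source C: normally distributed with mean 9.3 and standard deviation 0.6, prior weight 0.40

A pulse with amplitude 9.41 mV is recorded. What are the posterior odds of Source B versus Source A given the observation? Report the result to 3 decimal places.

2.434

The posterior odds equal the prior odds times the likelihood ratio: (π_i/π_j)·(f_i(x)/f_j(x)).
Normal densities:
  f_A = (1/(1.4·√(2π)))·exp(−(9.41−6.9)²/(2·1.4²)) = 0.284959·exp(-1.60717) = 0.0571212
  f_B = (1/(1.3·√(2π)))·exp(−(9.41−8.5)²/(2·1.3²)) = 0.306879·exp(-0.24500) = 0.240195
  f_C = (1/(0.6·√(2π)))·exp(−(9.41−9.3)²/(2·0.6²)) = 0.664904·exp(-0.01681) = 0.653823
Odds = (0.22/0.38) × (0.240195/0.0571212) = 0.578947 × 4.20501 ≈ 2.434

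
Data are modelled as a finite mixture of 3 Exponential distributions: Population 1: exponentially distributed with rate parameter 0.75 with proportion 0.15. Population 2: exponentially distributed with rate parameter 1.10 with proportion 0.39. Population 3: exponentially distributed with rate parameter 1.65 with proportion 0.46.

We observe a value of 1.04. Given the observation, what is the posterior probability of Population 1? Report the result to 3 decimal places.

The responsibility of component k is P(Z=k) f_k(x) divided by Σ_j P(Z=j) f_j(x).
Evaluate each component's likelihood at the observed value:
  f_1 = 0.343805
  f_2 = 0.350397
  f_3 = 0.296643
Weight by the priors:
  P(Z=1)·f_1 = 0.15 × 0.343805 = 0.0515707
  P(Z=2)·f_2 = 0.39 × 0.350397 = 0.136655
  P(Z=3)·f_3 = 0.46 × 0.296643 = 0.136456
Marginal: 0.0515707 + 0.136655 + 0.136456 = 0.324681
So the posterior for Population 1 is 0.0515707 / 0.324681 ≈ 0.159.

0.159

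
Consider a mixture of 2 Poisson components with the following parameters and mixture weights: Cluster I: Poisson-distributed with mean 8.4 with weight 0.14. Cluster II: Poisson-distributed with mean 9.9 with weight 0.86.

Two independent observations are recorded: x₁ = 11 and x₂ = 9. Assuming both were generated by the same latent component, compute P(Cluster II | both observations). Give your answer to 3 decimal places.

0.891

By Bayes' theorem, P(k | x) = π_k f_k(x) / Σ_j π_j f_j(x).
Since both observations come from the same component, the likelihood for component k is f_k(x₁)·f_k(x₂).
  f_I = [e^(−8.4)·8.4^11/11! = 0.0827642] × [0.129026] = 0.0106787
  f_II = [e^(−9.9)·9.9^11/11! = 0.112542] × [0.12631] = 0.0142152
Prior × likelihood for each component:
  π_I·f_I = 0.14 × 0.0106787 = 0.00149502
  π_II·f_II = 0.86 × 0.0142152 = 0.0122251
Evidence: 0.00149502 + 0.0122251 = 0.0137201
So the posterior for Cluster II is 0.0122251 / 0.0137201 ≈ 0.891.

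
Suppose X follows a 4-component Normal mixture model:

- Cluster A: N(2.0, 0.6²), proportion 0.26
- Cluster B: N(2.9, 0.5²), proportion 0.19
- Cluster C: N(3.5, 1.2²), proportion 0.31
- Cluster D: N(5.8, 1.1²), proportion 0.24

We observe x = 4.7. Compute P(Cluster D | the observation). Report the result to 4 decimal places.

0.4569

The responsibility of component k is π_k f_k(x) divided by Σ_j π_j f_j(x).
Component likelihoods at x = 4.7:
  f_A = 2.66396e-05
  f_B = 0.0012238
  f_C = 0.201642
  f_D = 0.219973
Prior × likelihood for each component:
  π_A·f_A = 0.26 × 2.66396e-05 = 6.92629e-06
  π_B·f_B = 0.19 × 0.0012238 = 0.000232523
  π_C·f_C = 0.31 × 0.201642 = 0.0625091
  π_D·f_D = 0.24 × 0.219973 = 0.0527936
Marginal: 6.92629e-06 + 0.000232523 + 0.0625091 + 0.0527936 = 0.115542
So the posterior for Cluster D is 0.0527936 / 0.115542 ≈ 0.4569.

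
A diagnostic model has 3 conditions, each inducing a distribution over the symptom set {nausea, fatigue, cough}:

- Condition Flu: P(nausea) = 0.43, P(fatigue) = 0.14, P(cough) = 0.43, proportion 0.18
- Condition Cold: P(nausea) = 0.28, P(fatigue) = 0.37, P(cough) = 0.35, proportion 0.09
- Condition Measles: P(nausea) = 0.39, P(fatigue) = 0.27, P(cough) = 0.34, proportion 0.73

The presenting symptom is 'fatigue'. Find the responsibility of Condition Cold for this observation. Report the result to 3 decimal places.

0.130

The responsibility of component k is w_k f_k(x) divided by Σ_j w_j f_j(x).
Categorical probabilities:
  f_Flu = P(fatigue | comp) = 0.14
  f_Cold = P(fatigue | comp) = 0.37
  f_Measles = P(fatigue | comp) = 0.27
Unnormalised posteriors:
  w_Flu·f_Flu = 0.18 × 0.14 = 0.0252
  w_Cold·f_Cold = 0.09 × 0.37 = 0.0333
  w_Measles·f_Measles = 0.73 × 0.27 = 0.1971
Sum: 0.0252 + 0.0333 + 0.1971 = 0.2556
Responsibility of Condition Cold: 0.0333 / 0.2556 ≈ 0.130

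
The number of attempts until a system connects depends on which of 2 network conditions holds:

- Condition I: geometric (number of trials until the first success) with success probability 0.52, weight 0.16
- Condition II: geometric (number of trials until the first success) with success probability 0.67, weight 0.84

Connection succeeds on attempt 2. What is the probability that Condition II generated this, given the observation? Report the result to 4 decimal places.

The responsibility of component k is w_k f_k(x) divided by Σ_j w_j f_j(x).
Evaluate each component's likelihood at the observed value:
  L_I = 0.52·(1−0.52)^1 = 0.52·0.48 = 0.2496
  L_II = 0.67·(1−0.67)^1 = 0.67·0.33 = 0.2211
Weight by the priors:
  w_I·L_I = 0.16 × 0.2496 = 0.039936
  w_II·L_II = 0.84 × 0.2211 = 0.185724
Sum: 0.039936 + 0.185724 = 0.22566
Responsibility of Condition II: 0.185724 / 0.22566 ≈ 0.8230

0.8230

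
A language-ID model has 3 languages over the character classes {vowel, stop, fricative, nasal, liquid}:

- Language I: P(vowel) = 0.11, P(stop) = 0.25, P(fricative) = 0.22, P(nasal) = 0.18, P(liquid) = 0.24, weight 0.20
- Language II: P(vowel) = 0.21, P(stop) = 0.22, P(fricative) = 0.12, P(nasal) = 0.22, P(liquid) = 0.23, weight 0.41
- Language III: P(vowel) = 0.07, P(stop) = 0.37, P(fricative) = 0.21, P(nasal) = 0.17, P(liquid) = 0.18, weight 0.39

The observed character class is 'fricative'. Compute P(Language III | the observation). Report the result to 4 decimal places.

0.4677

Apply Bayes' rule: the posterior for each component is proportional to its prior times its likelihood at x.
Categorical probabilities:
  f_I = P(fricative | comp) = 0.22
  f_II = P(fricative | comp) = 0.12
  f_III = P(fricative | comp) = 0.21
Multiply by the mixture weights:
  π_I·f_I = 0.20 × 0.22 = 0.044
  π_II·f_II = 0.41 × 0.12 = 0.0492
  π_III·f_III = 0.39 × 0.21 = 0.0819
Sum: 0.044 + 0.0492 + 0.0819 = 0.1751
Responsibility of Language III: 0.0819 / 0.1751 ≈ 0.4677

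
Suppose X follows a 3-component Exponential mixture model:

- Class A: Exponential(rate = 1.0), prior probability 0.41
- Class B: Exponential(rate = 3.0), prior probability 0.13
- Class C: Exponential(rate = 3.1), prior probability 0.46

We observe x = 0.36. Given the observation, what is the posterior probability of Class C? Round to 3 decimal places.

Apply Bayes' rule: the posterior for each component is proportional to its prior times its likelihood at x.
Exponential densities:
  p_A = 1.0·e^(−1.0·0.36) = 1.0·e^(−0.3600) = 0.697676
  p_B = 3.0·e^(−3.0·0.36) = 3.0·e^(−1.0800) = 1.01879
  p_C = 3.1·e^(−3.1·0.36) = 3.1·e^(−1.1160) = 1.01552
Multiply by the mixture weights:
  w_A·p_A = 0.41 × 0.697676 = 0.286047
  w_B·p_B = 0.13 × 1.01879 = 0.132442
  w_C·p_C = 0.46 × 1.01552 = 0.46714
Marginal: 0.286047 + 0.132442 + 0.46714 = 0.885629
P(Class C | data) = 0.46714 / 0.885629 ≈ 0.527

0.527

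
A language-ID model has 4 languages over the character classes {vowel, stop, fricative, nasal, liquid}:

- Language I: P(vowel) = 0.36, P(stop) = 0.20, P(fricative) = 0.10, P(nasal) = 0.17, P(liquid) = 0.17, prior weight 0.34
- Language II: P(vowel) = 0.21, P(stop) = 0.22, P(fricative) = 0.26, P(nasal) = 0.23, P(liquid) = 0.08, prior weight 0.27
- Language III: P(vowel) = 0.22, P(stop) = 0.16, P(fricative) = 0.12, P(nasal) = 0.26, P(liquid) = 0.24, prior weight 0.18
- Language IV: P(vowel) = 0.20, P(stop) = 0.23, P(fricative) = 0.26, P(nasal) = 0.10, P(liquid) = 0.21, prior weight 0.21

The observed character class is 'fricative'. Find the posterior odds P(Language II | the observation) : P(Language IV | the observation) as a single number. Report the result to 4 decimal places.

Only the two components matter; the odds are (P(Z=i) f_i(x)) / (P(Z=j) f_j(x)).
Component likelihoods at x = 'fricative':
  p_I = P(fricative | comp) = 0.10
  p_II = P(fricative | comp) = 0.26
  p_III = P(fricative | comp) = 0.12
  p_IV = P(fricative | comp) = 0.26
0.0702 / 0.0546 ≈ 1.2857

1.2857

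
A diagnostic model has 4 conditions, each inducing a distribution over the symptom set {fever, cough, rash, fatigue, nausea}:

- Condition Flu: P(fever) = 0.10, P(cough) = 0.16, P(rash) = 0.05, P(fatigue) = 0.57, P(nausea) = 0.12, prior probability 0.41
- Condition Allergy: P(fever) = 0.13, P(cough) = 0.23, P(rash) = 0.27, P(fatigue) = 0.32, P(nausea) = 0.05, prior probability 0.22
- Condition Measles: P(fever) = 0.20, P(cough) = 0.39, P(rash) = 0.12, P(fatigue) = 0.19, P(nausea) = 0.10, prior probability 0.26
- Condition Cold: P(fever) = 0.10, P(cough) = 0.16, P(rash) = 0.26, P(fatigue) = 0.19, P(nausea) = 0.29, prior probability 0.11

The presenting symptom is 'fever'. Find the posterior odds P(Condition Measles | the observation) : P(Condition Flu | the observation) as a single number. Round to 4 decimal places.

1.2683

Only the two components matter; the odds are (π_i f_i(x)) / (π_j f_j(x)).
Categorical probabilities:
  f_Flu = 0.1
  f_Allergy = 0.13
  f_Measles = 0.2
  f_Cold = 0.1
0.052 / 0.041 ≈ 1.2683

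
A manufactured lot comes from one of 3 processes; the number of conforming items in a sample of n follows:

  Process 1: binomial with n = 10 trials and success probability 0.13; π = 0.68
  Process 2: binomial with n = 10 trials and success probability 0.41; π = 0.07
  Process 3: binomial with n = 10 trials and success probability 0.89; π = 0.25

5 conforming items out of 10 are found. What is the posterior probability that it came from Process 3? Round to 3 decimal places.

The responsibility of component k is π_k f_k(x) divided by Σ_j π_j f_j(x).
Component likelihoods at x = 5 conforming items out of 10:
  L_1 = 0.00466352
  L_2 = 0.208728
  L_3 = 0.00226628
Prior × likelihood for each component:
  π_1·L_1 = 0.68 × 0.00466352 = 0.00317119
  π_2·L_2 = 0.07 × 0.208728 = 0.0146109
  π_3·L_3 = 0.25 × 0.00226628 = 0.000566571
Denominator: 0.00317119 + 0.0146109 + 0.000566571 = 0.0183487
P(Process 3 | the observation) ≈ 0.031

0.031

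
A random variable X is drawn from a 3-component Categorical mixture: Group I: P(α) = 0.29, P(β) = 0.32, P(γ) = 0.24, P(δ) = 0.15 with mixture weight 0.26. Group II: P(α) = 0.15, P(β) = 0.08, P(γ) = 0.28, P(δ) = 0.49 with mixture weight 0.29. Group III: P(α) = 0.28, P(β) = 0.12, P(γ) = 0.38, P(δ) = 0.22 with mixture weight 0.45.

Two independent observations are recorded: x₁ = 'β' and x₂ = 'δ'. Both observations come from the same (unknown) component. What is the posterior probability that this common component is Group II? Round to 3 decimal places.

Posterior ∝ prior × likelihood, so P(k | x) ∝ P(Z=k) f_k(x); normalise over all components.
Since both observations come from the same component, the likelihood for component k is f_k(x₁)·f_k(x₂).
  p_I = [P(β | comp) = 0.32] × [0.15] = 0.048
  p_II = [P(β | comp) = 0.08] × [0.49] = 0.0392
  p_III = [P(β | comp) = 0.12] × [0.22] = 0.0264
Prior × likelihood for each component:
  P(Z=I)·p_I = 0.26 × 0.048 = 0.01248
  P(Z=II)·p_II = 0.29 × 0.0392 = 0.011368
  P(Z=III)·p_III = 0.45 × 0.0264 = 0.01188
Sum: 0.01248 + 0.011368 + 0.01188 = 0.035728
P(Group II | x) ≈ 0.318

0.318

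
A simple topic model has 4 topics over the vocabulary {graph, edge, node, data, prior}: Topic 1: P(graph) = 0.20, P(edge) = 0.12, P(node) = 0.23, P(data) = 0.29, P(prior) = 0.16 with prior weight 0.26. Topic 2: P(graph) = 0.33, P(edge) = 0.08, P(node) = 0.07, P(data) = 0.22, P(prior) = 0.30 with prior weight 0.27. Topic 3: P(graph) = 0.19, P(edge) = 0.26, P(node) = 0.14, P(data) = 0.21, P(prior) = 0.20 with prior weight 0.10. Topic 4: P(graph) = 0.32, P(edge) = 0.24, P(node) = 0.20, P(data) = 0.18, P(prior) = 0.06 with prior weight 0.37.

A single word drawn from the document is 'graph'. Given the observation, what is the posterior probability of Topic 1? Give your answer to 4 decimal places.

Apply Bayes' rule: the posterior for each component is proportional to its prior times its likelihood at x.
Evaluate each component's likelihood at the observed value:
  p_1 = 0.2
  p_2 = 0.33
  p_3 = 0.19
  p_4 = 0.32
Weight by the priors:
  w_1·p_1 = 0.26 × 0.2 = 0.052
  w_2·p_2 = 0.27 × 0.33 = 0.0891
  w_3·p_3 = 0.10 × 0.19 = 0.019
  w_4·p_4 = 0.37 × 0.32 = 0.1184
Denominator: 0.052 + 0.0891 + 0.019 + 0.1184 = 0.2785
P(Topic 1 | x) = 0.052 / 0.2785 ≈ 0.1867

0.1867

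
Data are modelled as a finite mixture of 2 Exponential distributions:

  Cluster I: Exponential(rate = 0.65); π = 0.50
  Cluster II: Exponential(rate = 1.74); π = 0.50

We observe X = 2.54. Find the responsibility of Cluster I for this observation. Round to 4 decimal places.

Posterior ∝ prior × likelihood, so P(k | x) ∝ P(Z=k) f_k(x); normalise over all components.
Exponential densities:
  p_I = 0.65·e^(−0.65·2.54) = 0.65·e^(−1.6510) = 0.124708
  p_II = 1.74·e^(−1.74·2.54) = 1.74·e^(−4.4196) = 0.0209479
Unnormalised posteriors:
  P(Z=I)·p_I = 0.50 × 0.124708 = 0.0623538
  P(Z=II)·p_II = 0.50 × 0.0209479 = 0.010474
Denominator: 0.0623538 + 0.010474 = 0.0728278
P(Cluster I | x) ≈ 0.8562

0.8562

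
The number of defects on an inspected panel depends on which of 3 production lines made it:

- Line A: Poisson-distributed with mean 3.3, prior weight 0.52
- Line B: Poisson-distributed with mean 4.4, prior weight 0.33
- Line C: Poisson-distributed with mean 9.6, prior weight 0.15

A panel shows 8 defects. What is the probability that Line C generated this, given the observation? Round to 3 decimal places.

Posterior ∝ prior × likelihood, so P(k | x) ∝ π_k f_k(x); normalise over all components.
Evaluate each component's likelihood at the observed value:
  p_A = e^(−3.3)·3.3^8/8! = 0.0128653
  p_B = e^(−4.4)·4.4^8/8! = 0.0427765
  p_C = e^(−9.6)·9.6^8/8! = 0.121178
Unnormalised posteriors:
  π_A·p_A = 0.52 × 0.0128653 = 0.00668995
  π_B·p_B = 0.33 × 0.0427765 = 0.0141162
  π_C·p_C = 0.15 × 0.121178 = 0.0181766
Sum: 0.00668995 + 0.0141162 + 0.0181766 = 0.0389828
So the posterior for Line C is 0.0181766 / 0.0389828 ≈ 0.466.

0.466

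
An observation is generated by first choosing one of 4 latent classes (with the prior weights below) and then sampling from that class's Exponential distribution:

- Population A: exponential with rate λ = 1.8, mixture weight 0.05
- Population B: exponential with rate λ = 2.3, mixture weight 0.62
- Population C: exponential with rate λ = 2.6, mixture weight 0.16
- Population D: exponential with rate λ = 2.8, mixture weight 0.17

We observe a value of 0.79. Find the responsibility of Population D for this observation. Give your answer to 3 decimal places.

Apply Bayes' rule: the posterior for each component is proportional to its prior times its likelihood at x.
Evaluate each component's likelihood at the observed value:
  p_A = 1.8·e^(−1.8·0.79) = 1.8·e^(−1.4220) = 0.434216
  p_B = 2.3·e^(−2.3·0.79) = 2.3·e^(−1.8170) = 0.373779
  p_C = 2.6·e^(−2.6·0.79) = 2.6·e^(−2.0540) = 0.333375
  p_D = 2.8·e^(−2.8·0.79) = 2.8·e^(−2.2120) = 0.306548
Prior × likelihood for each component:
  π_A·p_A = 0.05 × 0.434216 = 0.0217108
  π_B·p_B = 0.62 × 0.373779 = 0.231743
  π_C·p_C = 0.16 × 0.333375 = 0.0533399
  π_D·p_D = 0.17 × 0.306548 = 0.0521132
Denominator: 0.0217108 + 0.231743 + 0.0533399 + 0.0521132 = 0.358907
P(Population D | the observation) = 0.0521132 / 0.358907 ≈ 0.145

0.145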